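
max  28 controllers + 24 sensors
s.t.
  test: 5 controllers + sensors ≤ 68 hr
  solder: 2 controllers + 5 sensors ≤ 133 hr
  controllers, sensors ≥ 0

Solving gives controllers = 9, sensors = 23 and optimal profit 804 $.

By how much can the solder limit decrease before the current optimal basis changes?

105.8

Binding constraints: test, solder. The basis is B = [[5,1],[2,5]] with det 23.
Per unit decrease in solder, x* moves by d = (0.0435, -0.2174).
The basis stays optimal until sensors reaches 0; allowable decrease = 105.8 hr.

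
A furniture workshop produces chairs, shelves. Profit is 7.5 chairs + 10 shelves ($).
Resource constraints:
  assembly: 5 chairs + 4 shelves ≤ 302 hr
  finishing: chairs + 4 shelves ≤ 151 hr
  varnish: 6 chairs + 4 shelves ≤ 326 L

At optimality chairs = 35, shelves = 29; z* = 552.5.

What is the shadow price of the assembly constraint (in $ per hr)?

Check each constraint at x*: assembly 291/302 (slack 11); finishing 151/151 (tight); varnish 326/326 (tight).
Since assembly is not tight, its dual is 0.
From A_Bᵀ y = c: 1·y_finishing + 6·y_varnish = 7.5; 4·y_finishing + 4·y_varnish = 10.
→ y_finishing = 1.5 and y_varnish = 1.
Shadow price of assembly = 0.

0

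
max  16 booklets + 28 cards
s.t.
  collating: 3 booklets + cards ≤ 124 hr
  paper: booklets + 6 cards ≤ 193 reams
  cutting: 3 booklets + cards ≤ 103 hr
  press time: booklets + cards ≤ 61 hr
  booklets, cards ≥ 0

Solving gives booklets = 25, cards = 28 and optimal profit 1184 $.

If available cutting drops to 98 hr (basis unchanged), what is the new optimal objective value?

1164

Check each constraint at x*: collating 103/124 (slack 21); paper 193/193 (tight); cutting 103/103 (tight); press time 53/61 (slack 8).
Slack constraints have shadow price 0 (complementary slackness).
Dual feasibility on the basic columns requires 1·y_paper + 3·y_cutting = 16, 6·y_paper + 1·y_cutting = 28.
Solving: y_paper = 4, y_cutting = 4.
Δz = y_cutting·Δb = 4 × (-5) = -20, so new z* = 1184 − 20 = 1164.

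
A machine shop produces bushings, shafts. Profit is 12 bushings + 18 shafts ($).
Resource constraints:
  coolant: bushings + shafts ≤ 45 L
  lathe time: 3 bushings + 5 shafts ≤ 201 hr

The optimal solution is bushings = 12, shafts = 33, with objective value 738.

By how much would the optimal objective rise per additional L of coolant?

3

Check each constraint at x*: coolant 45/45 (tight); lathe time 201/201 (tight).
From A_Bᵀ y = c: 1·y_coolant + 3·y_lathe time = 12; 1·y_coolant + 5·y_lathe time = 18.
This yields shadow prices y_coolant = 3, y_lathe time = 3.
Shadow price of coolant = 3.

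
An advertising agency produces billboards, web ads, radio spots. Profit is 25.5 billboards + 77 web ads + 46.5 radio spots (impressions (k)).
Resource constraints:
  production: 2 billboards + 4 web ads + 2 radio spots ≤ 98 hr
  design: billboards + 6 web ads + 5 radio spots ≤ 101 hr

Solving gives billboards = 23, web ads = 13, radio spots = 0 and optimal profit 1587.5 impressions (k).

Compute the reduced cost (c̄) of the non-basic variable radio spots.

-5

At the optimum: production uses 98 of 98 (binding); design uses 101 of 101 (binding).
Dual feasibility on the basic columns requires 2·y_production + 1·y_design = 25.5, 4·y_production + 6·y_design = 77.
This yields shadow prices y_production = 9.5, y_design = 6.5.
Reduced cost of radio spots: c₃ − yᵀa₃ = 46.5 − (9.5·2 + 6.5·5) = 46.5 − 51.5 = -5.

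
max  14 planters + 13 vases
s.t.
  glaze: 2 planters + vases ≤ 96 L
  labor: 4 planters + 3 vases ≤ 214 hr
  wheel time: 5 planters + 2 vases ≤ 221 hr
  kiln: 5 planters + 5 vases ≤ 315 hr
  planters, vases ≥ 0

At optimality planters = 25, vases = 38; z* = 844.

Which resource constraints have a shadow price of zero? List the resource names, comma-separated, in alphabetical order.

glaze: 88/96 (slack 8)
labor: 214/214 (binding)
wheel time: 201/221 (slack 20)
kiln: 315/315 (binding)
By complementary slackness, a constraint with positive slack has shadow price 0 → glaze, wheel time.

glaze, wheel time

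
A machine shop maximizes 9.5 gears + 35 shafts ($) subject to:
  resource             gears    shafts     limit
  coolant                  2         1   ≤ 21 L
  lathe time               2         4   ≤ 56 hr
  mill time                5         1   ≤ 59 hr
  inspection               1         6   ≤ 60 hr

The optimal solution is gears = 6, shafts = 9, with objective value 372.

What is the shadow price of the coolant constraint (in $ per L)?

2

Binding: coolant and inspection. Non-binding: lathe time (8 unused), mill time (20 unused).
Slack constraints have shadow price 0 (complementary slackness).
From A_Bᵀ y = c: 2·y_coolant + 1·y_inspection = 9.5; 1·y_coolant + 6·y_inspection = 35.
→ y_coolant = 2 and y_inspection = 5.5.
Shadow price of coolant = 2.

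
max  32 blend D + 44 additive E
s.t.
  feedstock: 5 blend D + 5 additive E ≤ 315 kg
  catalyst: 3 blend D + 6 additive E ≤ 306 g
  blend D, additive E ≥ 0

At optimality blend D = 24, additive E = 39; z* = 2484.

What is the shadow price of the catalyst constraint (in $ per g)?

4

Check each constraint at x*: feedstock 315/315 (tight); catalyst 306/306 (tight).
Dual feasibility on the basic columns requires 5·y_feedstock + 3·y_catalyst = 32, 5·y_feedstock + 6·y_catalyst = 44.
Solving: y_feedstock = 4, y_catalyst = 4.
Shadow price of catalyst = 4.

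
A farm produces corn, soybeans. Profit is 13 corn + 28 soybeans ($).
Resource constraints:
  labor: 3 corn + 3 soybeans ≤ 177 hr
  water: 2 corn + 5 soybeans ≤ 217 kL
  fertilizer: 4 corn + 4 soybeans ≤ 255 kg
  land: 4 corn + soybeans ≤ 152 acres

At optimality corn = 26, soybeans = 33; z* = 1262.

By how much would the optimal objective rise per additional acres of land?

0

Check each constraint at x*: labor 177/177 (tight); water 217/217 (tight); fertilizer 236/255 (slack 19); land 137/152 (slack 15).
Since fertilizer, land are not tight, their duals are 0.
The binding rows give the dual system: 3·y_labor + 2·y_water = 13 and 3·y_labor + 5·y_water = 28.
Solving: y_labor = 1, y_water = 5.
Shadow price of land = 0.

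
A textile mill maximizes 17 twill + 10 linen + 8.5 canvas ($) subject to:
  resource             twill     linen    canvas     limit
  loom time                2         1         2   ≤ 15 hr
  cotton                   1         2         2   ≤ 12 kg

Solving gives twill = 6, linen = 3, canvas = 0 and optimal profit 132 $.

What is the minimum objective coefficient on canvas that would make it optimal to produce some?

18

Check each constraint at x*: loom time 15/15 (tight); cotton 12/12 (tight).
From A_Bᵀ y = c: 2·y_loom time + 1·y_cotton = 17; 1·y_loom time + 2·y_cotton = 10.
→ y_loom time = 8 and y_cotton = 1.
canvas enters the basis when its profit ≥ yᵀa₃ = 8·2 + 1·2 = 18.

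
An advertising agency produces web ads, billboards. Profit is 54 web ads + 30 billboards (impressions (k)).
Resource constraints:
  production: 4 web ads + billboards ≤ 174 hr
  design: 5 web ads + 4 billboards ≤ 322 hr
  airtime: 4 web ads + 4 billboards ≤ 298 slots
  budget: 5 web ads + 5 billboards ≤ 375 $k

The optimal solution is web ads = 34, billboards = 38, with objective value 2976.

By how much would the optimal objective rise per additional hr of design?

Binding: production and design. Non-binding: airtime (10 unused), budget (15 unused).
By complementary slackness, y = 0 for the non-binding constraints.
Dual feasibility on the basic columns requires 4·y_production + 5·y_design = 54, 1·y_production + 4·y_design = 30.
→ y_production = 6 and y_design = 6.
Shadow price of design = 6.

6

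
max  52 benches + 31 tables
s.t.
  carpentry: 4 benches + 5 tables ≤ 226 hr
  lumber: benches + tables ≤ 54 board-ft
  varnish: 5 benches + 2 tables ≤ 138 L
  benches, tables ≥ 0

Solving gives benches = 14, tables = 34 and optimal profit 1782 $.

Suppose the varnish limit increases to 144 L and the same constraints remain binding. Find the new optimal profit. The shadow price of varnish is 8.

Δb = 6, so new z* = 1782 + (8)·(6) = 1782 + 48 = 1830.

1830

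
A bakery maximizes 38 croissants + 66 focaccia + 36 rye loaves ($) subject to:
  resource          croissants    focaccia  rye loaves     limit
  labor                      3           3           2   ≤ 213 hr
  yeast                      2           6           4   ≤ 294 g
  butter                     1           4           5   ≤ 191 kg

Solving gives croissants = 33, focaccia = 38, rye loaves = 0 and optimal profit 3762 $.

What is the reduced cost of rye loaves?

-8

Binding: labor and yeast. Non-binding: butter (6 unused).
By complementary slackness, y = 0 for the non-binding constraint.
From A_Bᵀ y = c: 3·y_labor + 2·y_yeast = 38; 3·y_labor + 6·y_yeast = 66.
Solving: y_labor = 8, y_yeast = 7.
Reduced cost of rye loaves: c₃ − yᵀa₃ = 36 − (8·2 + 7·4) = 36 − 44 = -8.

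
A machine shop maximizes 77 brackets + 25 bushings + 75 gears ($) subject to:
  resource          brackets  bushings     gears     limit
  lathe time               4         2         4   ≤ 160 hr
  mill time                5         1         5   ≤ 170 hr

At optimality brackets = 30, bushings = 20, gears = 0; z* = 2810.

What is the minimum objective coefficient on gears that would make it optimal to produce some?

At the optimum: lathe time uses 160 of 160 (binding); mill time uses 170 of 170 (binding).
The binding rows give the dual system: 4·y_lathe time + 5·y_mill time = 77 and 2·y_lathe time + 1·y_mill time = 25.
→ y_lathe time = 8 and y_mill time = 9.
gears enters the basis when its profit ≥ yᵀa₃ = 8·4 + 9·5 = 77.

77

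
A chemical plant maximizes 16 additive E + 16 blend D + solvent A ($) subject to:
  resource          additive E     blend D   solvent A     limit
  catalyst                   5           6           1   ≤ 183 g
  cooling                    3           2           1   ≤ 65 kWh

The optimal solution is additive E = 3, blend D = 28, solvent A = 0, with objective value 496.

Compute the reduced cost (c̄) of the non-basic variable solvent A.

-3

At the optimum: catalyst uses 183 of 183 (binding); cooling uses 65 of 65 (binding).
Dual feasibility on the basic columns requires 5·y_catalyst + 3·y_cooling = 16, 6·y_catalyst + 2·y_cooling = 16.
→ y_catalyst = 2 and y_cooling = 2.
Reduced cost of solvent A: c₃ − yᵀa₃ = 1 − (2·1 + 2·1) = 1 − 4 = -3.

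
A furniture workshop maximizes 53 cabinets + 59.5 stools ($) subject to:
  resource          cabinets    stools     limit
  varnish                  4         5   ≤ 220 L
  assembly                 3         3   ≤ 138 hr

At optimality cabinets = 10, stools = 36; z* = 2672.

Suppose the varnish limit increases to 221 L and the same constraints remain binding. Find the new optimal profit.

At the optimum: varnish uses 220 of 220 (binding); assembly uses 138 of 138 (binding).
From A_Bᵀ y = c: 4·y_varnish + 3·y_assembly = 53; 5·y_varnish + 3·y_assembly = 59.5.
This yields shadow prices y_varnish = 6.5, y_assembly = 9.
Δz = y_varnish·Δb = 6.5 × (1) = 6.5, so new z* = 2672 + 6.5 = 2678.5.

2678.5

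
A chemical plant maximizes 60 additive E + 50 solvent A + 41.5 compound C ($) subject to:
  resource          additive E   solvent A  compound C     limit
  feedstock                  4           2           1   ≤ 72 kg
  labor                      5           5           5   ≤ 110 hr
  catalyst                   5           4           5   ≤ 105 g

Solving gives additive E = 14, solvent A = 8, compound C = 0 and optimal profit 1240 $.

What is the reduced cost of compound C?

-3.5

Check each constraint at x*: feedstock 72/72 (tight); labor 110/110 (tight); catalyst 102/105 (slack 3).
By complementary slackness, y = 0 for the non-binding constraint.
From A_Bᵀ y = c: 4·y_feedstock + 5·y_labor = 60; 2·y_feedstock + 5·y_labor = 50.
→ y_feedstock = 5 and y_labor = 8.
Reduced cost of compound C: c₃ − yᵀa₃ = 41.5 − (5·1 + 8·5) = 41.5 − 45 = -3.5.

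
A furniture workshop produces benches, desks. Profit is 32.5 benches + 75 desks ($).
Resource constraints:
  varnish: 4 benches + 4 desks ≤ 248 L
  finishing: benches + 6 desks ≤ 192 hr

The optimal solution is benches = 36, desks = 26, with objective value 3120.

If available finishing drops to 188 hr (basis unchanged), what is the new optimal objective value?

Check each constraint at x*: varnish 248/248 (tight); finishing 192/192 (tight).
From A_Bᵀ y = c: 4·y_varnish + 1·y_finishing = 32.5; 4·y_varnish + 6·y_finishing = 75.
Solving: y_varnish = 6, y_finishing = 8.5.
Δz = y_finishing·Δb = 8.5 × (-4) = -34, so new z* = 3120 − 34 = 3086.

3086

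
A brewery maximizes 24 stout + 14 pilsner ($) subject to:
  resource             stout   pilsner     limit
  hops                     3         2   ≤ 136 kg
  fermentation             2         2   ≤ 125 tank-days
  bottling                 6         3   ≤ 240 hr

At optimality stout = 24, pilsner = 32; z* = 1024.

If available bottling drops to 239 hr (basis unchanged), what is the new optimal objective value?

At the optimum: hops uses 136 of 136 (binding); fermentation uses 112 of 125 (slack = 13); bottling uses 240 of 240 (binding).
Since fermentation is not tight, its dual is 0.
From A_Bᵀ y = c: 3·y_hops + 6·y_bottling = 24; 2·y_hops + 3·y_bottling = 14.
→ y_hops = 4 and y_bottling = 2.
Δz = y_bottling·Δb = 2 × (-1) = -2, so new z* = 1024 − 2 = 1022.

1022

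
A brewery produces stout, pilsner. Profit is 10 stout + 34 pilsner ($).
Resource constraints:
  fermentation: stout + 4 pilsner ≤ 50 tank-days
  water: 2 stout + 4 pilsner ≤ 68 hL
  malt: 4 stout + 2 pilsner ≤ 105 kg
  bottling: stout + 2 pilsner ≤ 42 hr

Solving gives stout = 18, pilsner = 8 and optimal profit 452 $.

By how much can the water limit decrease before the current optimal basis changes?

18

Binding constraints: fermentation, water. The basis is B = [[1,4],[2,4]] with det -4.
Per unit decrease in water, x* moves by d = (-1, 0.25).
The basis stays optimal until stout reaches 0; allowable decrease = 18 hL.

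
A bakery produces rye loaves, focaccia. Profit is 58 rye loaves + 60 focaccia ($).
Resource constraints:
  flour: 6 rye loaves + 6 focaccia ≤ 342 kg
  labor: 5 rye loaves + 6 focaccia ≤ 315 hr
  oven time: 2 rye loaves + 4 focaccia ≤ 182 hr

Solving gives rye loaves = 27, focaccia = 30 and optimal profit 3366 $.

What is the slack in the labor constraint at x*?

0

labor used = 5·27 + 6·30 = 315; slack = 315 − 315 = 0.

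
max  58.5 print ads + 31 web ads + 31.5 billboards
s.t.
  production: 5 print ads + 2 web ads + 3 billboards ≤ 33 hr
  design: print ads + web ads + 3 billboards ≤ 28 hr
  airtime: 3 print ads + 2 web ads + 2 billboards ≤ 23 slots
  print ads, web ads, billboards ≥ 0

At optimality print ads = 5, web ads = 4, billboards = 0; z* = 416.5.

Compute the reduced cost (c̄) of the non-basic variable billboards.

-5.5

At the optimum: production uses 33 of 33 (binding); design uses 9 of 28 (slack = 19); airtime uses 23 of 23 (binding).
Slack constraints have shadow price 0 (complementary slackness).
The binding rows give the dual system: 5·y_production + 3·y_airtime = 58.5 and 2·y_production + 2·y_airtime = 31.
This yields shadow prices y_production = 6, y_airtime = 9.5.
Reduced cost of billboards: c₃ − yᵀa₃ = 31.5 − (6·3 + 9.5·2) = 31.5 − 37 = -5.5.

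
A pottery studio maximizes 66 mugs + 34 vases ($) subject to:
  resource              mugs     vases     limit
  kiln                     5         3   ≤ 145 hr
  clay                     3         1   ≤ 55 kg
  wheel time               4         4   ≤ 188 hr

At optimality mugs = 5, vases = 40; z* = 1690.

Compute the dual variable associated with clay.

Binding: kiln and clay. Non-binding: wheel time (8 unused).
Slack constraints have shadow price 0 (complementary slackness).
From A_Bᵀ y = c: 5·y_kiln + 3·y_clay = 66; 3·y_kiln + 1·y_clay = 34.
→ y_kiln = 9 and y_clay = 7.
Shadow price of clay = 7.

7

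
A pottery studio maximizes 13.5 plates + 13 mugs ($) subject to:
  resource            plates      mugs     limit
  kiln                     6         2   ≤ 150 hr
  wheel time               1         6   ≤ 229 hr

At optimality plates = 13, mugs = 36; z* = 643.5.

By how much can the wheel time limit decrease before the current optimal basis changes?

204

Binding constraints: kiln, wheel time. The basis is B = [[6,2],[1,6]] with det 34.
Per unit decrease in wheel time, x* moves by d = (0.0588, -0.1765).
The basis stays optimal until mugs reaches 0; allowable decrease = 204 hr.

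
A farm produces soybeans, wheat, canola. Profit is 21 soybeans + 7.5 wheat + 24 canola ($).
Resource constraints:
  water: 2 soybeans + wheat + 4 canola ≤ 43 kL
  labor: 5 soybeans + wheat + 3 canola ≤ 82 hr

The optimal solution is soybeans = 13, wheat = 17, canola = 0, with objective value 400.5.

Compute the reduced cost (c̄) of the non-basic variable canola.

-4

Check each constraint at x*: water 43/43 (tight); labor 82/82 (tight).
The binding rows give the dual system: 2·y_water + 5·y_labor = 21 and 1·y_water + 1·y_labor = 7.5.
→ y_water = 5.5 and y_labor = 2.
Reduced cost of canola: c₃ − yᵀa₃ = 24 − (5.5·4 + 2·3) = 24 − 28 = -4.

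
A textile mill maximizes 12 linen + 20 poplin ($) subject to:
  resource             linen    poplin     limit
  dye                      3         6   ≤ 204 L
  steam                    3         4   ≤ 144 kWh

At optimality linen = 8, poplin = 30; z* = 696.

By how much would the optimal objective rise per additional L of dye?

2

Both dye and steam are binding at x*.
The binding rows give the dual system: 3·y_dye + 3·y_steam = 12 and 6·y_dye + 4·y_steam = 20.
This yields shadow prices y_dye = 2, y_steam = 2.
Shadow price of dye = 2.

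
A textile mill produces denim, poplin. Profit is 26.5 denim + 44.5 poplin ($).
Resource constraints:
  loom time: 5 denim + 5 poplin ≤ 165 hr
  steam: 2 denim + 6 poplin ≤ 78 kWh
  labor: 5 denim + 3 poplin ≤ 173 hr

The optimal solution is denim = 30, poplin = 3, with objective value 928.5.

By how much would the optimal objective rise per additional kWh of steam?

4.5

Check each constraint at x*: loom time 165/165 (tight); steam 78/78 (tight); labor 159/173 (slack 14).
By complementary slackness, y = 0 for the non-binding constraint.
From A_Bᵀ y = c: 5·y_loom time + 2·y_steam = 26.5; 5·y_loom time + 6·y_steam = 44.5.
→ y_loom time = 3.5 and y_steam = 4.5.
Shadow price of steam = 4.5.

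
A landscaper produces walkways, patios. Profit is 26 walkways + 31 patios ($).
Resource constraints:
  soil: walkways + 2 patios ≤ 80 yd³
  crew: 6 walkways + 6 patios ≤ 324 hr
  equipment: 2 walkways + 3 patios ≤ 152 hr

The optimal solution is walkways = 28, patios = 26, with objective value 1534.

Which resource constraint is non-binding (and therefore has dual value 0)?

soil: 80/80 (binding)
crew: 324/324 (binding)
equipment: 134/152 (slack 18)
By complementary slackness, a constraint with positive slack has shadow price 0 → equipment.

equipment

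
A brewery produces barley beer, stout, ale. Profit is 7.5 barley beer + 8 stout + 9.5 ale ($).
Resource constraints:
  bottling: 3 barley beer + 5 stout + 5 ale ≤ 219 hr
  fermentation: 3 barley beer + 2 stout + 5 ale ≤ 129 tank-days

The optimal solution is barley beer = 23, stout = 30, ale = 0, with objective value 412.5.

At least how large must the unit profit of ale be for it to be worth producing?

12.5

Both bottling and fermentation are binding at x*.
Dual feasibility on the basic columns requires 3·y_bottling + 3·y_fermentation = 7.5, 5·y_bottling + 2·y_fermentation = 8.
→ y_bottling = 1 and y_fermentation = 1.5.
ale enters the basis when its profit ≥ yᵀa₃ = 1·5 + 1.5·5 = 12.5.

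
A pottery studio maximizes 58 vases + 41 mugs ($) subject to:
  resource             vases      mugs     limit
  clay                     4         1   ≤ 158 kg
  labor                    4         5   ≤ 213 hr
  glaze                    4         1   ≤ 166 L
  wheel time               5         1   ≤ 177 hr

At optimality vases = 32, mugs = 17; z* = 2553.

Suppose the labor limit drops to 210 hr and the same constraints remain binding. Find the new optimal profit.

2532

Binding: labor and wheel time. Non-binding: clay (13 unused), glaze (21 unused).
Since clay, glaze are not tight, their duals are 0.
Dual feasibility on the basic columns requires 4·y_labor + 5·y_wheel time = 58, 5·y_labor + 1·y_wheel time = 41.
This yields shadow prices y_labor = 7, y_wheel time = 6.
Δz = y_labor·Δb = 7 × (-3) = -21, so new z* = 2553 − 21 = 2532.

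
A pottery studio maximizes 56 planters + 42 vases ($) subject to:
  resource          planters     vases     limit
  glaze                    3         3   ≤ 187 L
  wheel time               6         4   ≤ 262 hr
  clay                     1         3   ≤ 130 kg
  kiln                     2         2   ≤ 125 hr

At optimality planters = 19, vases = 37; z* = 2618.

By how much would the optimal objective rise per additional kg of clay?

Binding: wheel time and clay. Non-binding: glaze (19 unused), kiln (13 unused).
Slack constraints have shadow price 0 (complementary slackness).
From A_Bᵀ y = c: 6·y_wheel time + 1·y_clay = 56; 4·y_wheel time + 3·y_clay = 42.
This yields shadow prices y_wheel time = 9, y_clay = 2.
Shadow price of clay = 2.

2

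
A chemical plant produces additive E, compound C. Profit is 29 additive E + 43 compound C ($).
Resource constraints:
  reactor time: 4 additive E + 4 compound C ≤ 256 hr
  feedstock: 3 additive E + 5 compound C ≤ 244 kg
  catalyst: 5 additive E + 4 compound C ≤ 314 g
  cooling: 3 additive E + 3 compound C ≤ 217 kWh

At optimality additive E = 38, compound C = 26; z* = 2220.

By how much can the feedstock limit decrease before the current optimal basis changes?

Binding constraints: reactor time, feedstock. The basis is B = [[4,4],[3,5]] with det 8.
Per unit decrease in feedstock, x* moves by d = (0.5, -0.5).
The basis stays optimal until catalyst becomes binding; allowable decrease = 40 kg.

40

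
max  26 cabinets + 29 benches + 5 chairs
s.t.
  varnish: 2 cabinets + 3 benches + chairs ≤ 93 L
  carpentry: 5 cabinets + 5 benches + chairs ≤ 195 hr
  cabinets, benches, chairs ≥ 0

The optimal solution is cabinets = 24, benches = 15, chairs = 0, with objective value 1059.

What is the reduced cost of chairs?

At the optimum: varnish uses 93 of 93 (binding); carpentry uses 195 of 195 (binding).
Dual feasibility on the basic columns requires 2·y_varnish + 5·y_carpentry = 26, 3·y_varnish + 5·y_carpentry = 29.
This yields shadow prices y_varnish = 3, y_carpentry = 4.
Reduced cost of chairs: c₃ − yᵀa₃ = 5 − (3·1 + 4·1) = 5 − 7 = -2.

-2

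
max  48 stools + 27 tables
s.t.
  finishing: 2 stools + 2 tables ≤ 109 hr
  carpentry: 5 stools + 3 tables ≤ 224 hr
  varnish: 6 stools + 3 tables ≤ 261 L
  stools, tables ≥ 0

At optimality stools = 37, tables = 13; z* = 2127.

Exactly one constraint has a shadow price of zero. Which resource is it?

finishing

finishing: 100/109 (slack 9)
carpentry: 224/224 (binding)
varnish: 261/261 (binding)
By complementary slackness, a constraint with positive slack has shadow price 0 → finishing.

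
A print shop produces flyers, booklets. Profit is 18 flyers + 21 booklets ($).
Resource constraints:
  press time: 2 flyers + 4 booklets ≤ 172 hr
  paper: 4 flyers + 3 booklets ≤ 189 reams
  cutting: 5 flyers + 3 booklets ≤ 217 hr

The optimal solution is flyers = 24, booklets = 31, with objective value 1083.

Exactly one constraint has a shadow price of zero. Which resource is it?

press time: 172/172 (binding)
paper: 189/189 (binding)
cutting: 213/217 (slack 4)
By complementary slackness, a constraint with positive slack has shadow price 0 → cutting.

cutting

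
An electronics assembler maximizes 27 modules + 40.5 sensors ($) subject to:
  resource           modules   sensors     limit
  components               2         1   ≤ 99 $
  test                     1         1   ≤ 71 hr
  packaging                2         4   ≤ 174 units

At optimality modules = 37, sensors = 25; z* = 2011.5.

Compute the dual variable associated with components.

Binding: components and packaging. Non-binding: test (9 unused).
By complementary slackness, y = 0 for the non-binding constraint.
Dual feasibility on the basic columns requires 2·y_components + 2·y_packaging = 27, 1·y_components + 4·y_packaging = 40.5.
→ y_components = 4.5 and y_packaging = 9.
Shadow price of components = 4.5.

4.5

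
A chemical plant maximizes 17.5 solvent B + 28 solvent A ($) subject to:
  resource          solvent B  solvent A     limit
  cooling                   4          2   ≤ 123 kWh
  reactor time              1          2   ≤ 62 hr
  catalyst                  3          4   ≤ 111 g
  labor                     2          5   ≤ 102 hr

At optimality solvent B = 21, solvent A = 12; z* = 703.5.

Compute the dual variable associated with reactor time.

0

Check each constraint at x*: cooling 108/123 (slack 15); reactor time 45/62 (slack 17); catalyst 111/111 (tight); labor 102/102 (tight).
Since cooling, reactor time are not tight, their duals are 0.
From A_Bᵀ y = c: 3·y_catalyst + 2·y_labor = 17.5; 4·y_catalyst + 5·y_labor = 28.
This yields shadow prices y_catalyst = 4.5, y_labor = 2.
Shadow price of reactor time = 0.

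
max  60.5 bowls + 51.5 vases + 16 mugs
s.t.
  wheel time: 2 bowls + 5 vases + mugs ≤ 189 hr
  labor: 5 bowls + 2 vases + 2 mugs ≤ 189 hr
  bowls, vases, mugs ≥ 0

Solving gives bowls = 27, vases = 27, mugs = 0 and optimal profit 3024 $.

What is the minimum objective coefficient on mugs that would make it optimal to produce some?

25.5

Both wheel time and labor are binding at x*.
From A_Bᵀ y = c: 2·y_wheel time + 5·y_labor = 60.5; 5·y_wheel time + 2·y_labor = 51.5.
Solving: y_wheel time = 6.5, y_labor = 9.5.
mugs enters the basis when its profit ≥ yᵀa₃ = 6.5·1 + 9.5·2 = 25.5.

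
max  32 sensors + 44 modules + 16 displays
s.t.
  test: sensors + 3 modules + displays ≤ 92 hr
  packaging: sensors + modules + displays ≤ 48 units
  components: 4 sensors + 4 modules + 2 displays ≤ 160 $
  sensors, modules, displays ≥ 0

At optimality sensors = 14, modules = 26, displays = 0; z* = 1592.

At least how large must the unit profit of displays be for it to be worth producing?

Binding: test and components. Non-binding: packaging (8 unused).
Since packaging is not tight, its dual is 0.
From A_Bᵀ y = c: 1·y_test + 4·y_components = 32; 3·y_test + 4·y_components = 44.
This yields shadow prices y_test = 6, y_components = 6.5.
displays enters the basis when its profit ≥ yᵀa₃ = 6·1 + 6.5·2 = 19.

19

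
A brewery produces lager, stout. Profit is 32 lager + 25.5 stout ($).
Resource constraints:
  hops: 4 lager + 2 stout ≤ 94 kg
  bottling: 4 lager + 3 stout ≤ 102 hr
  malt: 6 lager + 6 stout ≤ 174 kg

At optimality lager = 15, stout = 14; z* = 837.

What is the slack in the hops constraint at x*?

hops used = 4·15 + 2·14 = 88; slack = 94 − 88 = 6.

6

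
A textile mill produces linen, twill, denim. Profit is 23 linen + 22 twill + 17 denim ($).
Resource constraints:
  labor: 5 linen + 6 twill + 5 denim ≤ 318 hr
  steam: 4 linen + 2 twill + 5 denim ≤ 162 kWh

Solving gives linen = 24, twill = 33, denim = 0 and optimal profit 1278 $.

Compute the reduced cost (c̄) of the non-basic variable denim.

At the optimum: labor uses 318 of 318 (binding); steam uses 162 of 162 (binding).
The binding rows give the dual system: 5·y_labor + 4·y_steam = 23 and 6·y_labor + 2·y_steam = 22.
This yields shadow prices y_labor = 3, y_steam = 2.
Reduced cost of denim: c₃ − yᵀa₃ = 17 − (3·5 + 2·5) = 17 − 25 = -8.

-8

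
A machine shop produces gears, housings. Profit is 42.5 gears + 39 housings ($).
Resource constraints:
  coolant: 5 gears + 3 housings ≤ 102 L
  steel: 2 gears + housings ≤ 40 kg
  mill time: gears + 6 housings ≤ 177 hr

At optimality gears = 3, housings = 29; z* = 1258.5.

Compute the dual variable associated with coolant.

At the optimum: coolant uses 102 of 102 (binding); steel uses 35 of 40 (slack = 5); mill time uses 177 of 177 (binding).
Since steel is not tight, its dual is 0.
From A_Bᵀ y = c: 5·y_coolant + 1·y_mill time = 42.5; 3·y_coolant + 6·y_mill time = 39.
→ y_coolant = 8 and y_mill time = 2.5.
Shadow price of coolant = 8.

8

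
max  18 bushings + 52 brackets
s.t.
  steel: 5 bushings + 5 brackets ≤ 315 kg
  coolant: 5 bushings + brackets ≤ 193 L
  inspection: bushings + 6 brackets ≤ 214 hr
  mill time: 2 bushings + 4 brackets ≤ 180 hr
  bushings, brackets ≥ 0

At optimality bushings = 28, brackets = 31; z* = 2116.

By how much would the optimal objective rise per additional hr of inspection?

4

Binding: inspection and mill time. Non-binding: steel (20 unused), coolant (22 unused).
Slack constraints have shadow price 0 (complementary slackness).
From A_Bᵀ y = c: 1·y_inspection + 2·y_mill time = 18; 6·y_inspection + 4·y_mill time = 52.
→ y_inspection = 4 and y_mill time = 7.
Shadow price of inspection = 4.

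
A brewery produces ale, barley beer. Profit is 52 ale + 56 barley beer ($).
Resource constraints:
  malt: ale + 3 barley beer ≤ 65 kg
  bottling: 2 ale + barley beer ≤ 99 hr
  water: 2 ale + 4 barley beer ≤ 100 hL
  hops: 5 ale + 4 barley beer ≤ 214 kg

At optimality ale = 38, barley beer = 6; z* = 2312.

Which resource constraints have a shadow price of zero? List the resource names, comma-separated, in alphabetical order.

malt: 56/65 (slack 9)
bottling: 82/99 (slack 17)
water: 100/100 (binding)
hops: 214/214 (binding)
By complementary slackness, a constraint with positive slack has shadow price 0 → bottling, malt.

bottling, malt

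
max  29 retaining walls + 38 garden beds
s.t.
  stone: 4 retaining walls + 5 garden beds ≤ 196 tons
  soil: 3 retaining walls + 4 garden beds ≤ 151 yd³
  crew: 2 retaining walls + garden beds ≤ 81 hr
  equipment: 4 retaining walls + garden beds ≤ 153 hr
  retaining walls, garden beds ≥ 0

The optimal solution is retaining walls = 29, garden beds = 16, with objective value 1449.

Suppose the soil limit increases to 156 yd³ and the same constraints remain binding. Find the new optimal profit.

At the optimum: stone uses 196 of 196 (binding); soil uses 151 of 151 (binding); crew uses 74 of 81 (slack = 7); equipment uses 132 of 153 (slack = 21).
By complementary slackness, y = 0 for the non-binding constraints.
The binding rows give the dual system: 4·y_stone + 3·y_soil = 29 and 5·y_stone + 4·y_soil = 38.
Solving: y_stone = 2, y_soil = 7.
Δz = y_soil·Δb = 7 × (5) = 35, so new z* = 1449 + 35 = 1484.

1484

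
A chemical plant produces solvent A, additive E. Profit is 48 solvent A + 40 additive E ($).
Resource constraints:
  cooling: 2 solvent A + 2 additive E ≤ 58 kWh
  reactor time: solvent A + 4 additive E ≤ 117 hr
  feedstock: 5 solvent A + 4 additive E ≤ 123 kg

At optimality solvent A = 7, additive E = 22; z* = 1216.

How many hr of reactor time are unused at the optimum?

22

reactor time used = 1·7 + 4·22 = 95; slack = 117 − 95 = 22.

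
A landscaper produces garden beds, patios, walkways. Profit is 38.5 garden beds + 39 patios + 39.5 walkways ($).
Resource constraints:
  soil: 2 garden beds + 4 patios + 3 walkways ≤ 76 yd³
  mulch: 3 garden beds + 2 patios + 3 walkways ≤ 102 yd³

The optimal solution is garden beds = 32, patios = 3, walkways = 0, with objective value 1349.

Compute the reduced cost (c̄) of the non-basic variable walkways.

-4

At the optimum: soil uses 76 of 76 (binding); mulch uses 102 of 102 (binding).
From A_Bᵀ y = c: 2·y_soil + 3·y_mulch = 38.5; 4·y_soil + 2·y_mulch = 39.
Solving: y_soil = 5, y_mulch = 9.5.
Reduced cost of walkways: c₃ − yᵀa₃ = 39.5 − (5·3 + 9.5·3) = 39.5 − 43.5 = -4.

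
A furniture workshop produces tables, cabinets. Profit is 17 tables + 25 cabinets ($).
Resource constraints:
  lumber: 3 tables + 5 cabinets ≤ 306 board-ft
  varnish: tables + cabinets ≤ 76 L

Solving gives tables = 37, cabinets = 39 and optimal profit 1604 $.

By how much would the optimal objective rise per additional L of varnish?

5

Both lumber and varnish are binding at x*.
From A_Bᵀ y = c: 3·y_lumber + 1·y_varnish = 17; 5·y_lumber + 1·y_varnish = 25.
This yields shadow prices y_lumber = 4, y_varnish = 5.
Shadow price of varnish = 5.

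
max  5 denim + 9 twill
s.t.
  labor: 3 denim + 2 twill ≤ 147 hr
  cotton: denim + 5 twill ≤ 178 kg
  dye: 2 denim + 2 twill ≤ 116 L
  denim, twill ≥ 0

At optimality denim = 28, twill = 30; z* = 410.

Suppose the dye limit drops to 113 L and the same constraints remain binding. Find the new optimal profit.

Check each constraint at x*: labor 144/147 (slack 3); cotton 178/178 (tight); dye 116/116 (tight).
By complementary slackness, y = 0 for the non-binding constraint.
From A_Bᵀ y = c: 1·y_cotton + 2·y_dye = 5; 5·y_cotton + 2·y_dye = 9.
Solving: y_cotton = 1, y_dye = 2.
Δz = y_dye·Δb = 2 × (-3) = -6, so new z* = 410 − 6 = 404.

404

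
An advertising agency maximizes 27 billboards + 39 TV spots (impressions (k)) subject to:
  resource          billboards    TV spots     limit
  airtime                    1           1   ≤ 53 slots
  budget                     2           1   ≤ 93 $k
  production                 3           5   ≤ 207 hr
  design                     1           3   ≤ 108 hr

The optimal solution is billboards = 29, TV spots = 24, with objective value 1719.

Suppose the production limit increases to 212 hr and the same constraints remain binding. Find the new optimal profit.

1749

At the optimum: airtime uses 53 of 53 (binding); budget uses 82 of 93 (slack = 11); production uses 207 of 207 (binding); design uses 101 of 108 (slack = 7).
By complementary slackness, y = 0 for the non-binding constraints.
Dual feasibility on the basic columns requires 1·y_airtime + 3·y_production = 27, 1·y_airtime + 5·y_production = 39.
Solving: y_airtime = 9, y_production = 6.
Δz = y_production·Δb = 6 × (5) = 30, so new z* = 1719 + 30 = 1749.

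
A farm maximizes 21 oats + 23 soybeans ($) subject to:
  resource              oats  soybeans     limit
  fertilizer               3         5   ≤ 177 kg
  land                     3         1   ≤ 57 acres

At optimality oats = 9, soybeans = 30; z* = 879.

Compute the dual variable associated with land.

Check each constraint at x*: fertilizer 177/177 (tight); land 57/57 (tight).
From A_Bᵀ y = c: 3·y_fertilizer + 3·y_land = 21; 5·y_fertilizer + 1·y_land = 23.
Solving: y_fertilizer = 4, y_land = 3.
Shadow price of land = 3.

3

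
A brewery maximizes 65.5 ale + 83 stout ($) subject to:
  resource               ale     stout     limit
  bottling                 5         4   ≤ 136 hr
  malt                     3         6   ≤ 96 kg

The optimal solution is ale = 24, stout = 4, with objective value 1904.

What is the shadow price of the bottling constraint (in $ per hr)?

8

Check each constraint at x*: bottling 136/136 (tight); malt 96/96 (tight).
Dual feasibility on the basic columns requires 5·y_bottling + 3·y_malt = 65.5, 4·y_bottling + 6·y_malt = 83.
Solving: y_bottling = 8, y_malt = 8.5.
Shadow price of bottling = 8.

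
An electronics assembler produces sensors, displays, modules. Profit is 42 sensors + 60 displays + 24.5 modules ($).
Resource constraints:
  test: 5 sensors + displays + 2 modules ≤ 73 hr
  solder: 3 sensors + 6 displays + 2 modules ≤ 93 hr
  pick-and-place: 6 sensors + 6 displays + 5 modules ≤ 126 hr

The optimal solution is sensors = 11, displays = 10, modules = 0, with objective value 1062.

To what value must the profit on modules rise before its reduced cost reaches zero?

32

At the optimum: test uses 65 of 73 (slack = 8); solder uses 93 of 93 (binding); pick-and-place uses 126 of 126 (binding).
Slack constraints have shadow price 0 (complementary slackness).
Dual feasibility on the basic columns requires 3·y_solder + 6·y_pick-and-place = 42, 6·y_solder + 6·y_pick-and-place = 60.
Solving: y_solder = 6, y_pick-and-place = 4.
modules enters the basis when its profit ≥ yᵀa₃ = 6·2 + 4·5 = 32.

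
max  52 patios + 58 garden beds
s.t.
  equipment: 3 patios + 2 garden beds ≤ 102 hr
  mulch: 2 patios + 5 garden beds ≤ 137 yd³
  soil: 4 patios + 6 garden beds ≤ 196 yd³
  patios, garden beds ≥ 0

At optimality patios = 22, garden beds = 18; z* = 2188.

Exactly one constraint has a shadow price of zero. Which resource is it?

equipment: 102/102 (binding)
mulch: 134/137 (slack 3)
soil: 196/196 (binding)
By complementary slackness, a constraint with positive slack has shadow price 0 → mulch.

mulch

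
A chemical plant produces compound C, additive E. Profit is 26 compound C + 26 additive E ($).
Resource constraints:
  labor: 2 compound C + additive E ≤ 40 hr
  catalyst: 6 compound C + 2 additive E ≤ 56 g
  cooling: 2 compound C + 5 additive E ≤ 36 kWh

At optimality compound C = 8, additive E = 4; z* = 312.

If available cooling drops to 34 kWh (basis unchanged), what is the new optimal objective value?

304

At the optimum: labor uses 20 of 40 (slack = 20); catalyst uses 56 of 56 (binding); cooling uses 36 of 36 (binding).
Since labor is not tight, its dual is 0.
The binding rows give the dual system: 6·y_catalyst + 2·y_cooling = 26 and 2·y_catalyst + 5·y_cooling = 26.
→ y_catalyst = 3 and y_cooling = 4.
Δz = y_cooling·Δb = 4 × (-2) = -8, so new z* = 312 − 8 = 304.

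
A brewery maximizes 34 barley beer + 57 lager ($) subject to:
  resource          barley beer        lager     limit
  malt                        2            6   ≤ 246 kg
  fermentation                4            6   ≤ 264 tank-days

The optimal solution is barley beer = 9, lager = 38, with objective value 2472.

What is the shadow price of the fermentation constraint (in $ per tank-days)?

7.5

At the optimum: malt uses 246 of 246 (binding); fermentation uses 264 of 264 (binding).
From A_Bᵀ y = c: 2·y_malt + 4·y_fermentation = 34; 6·y_malt + 6·y_fermentation = 57.
This yields shadow prices y_malt = 2, y_fermentation = 7.5.
Shadow price of fermentation = 7.5.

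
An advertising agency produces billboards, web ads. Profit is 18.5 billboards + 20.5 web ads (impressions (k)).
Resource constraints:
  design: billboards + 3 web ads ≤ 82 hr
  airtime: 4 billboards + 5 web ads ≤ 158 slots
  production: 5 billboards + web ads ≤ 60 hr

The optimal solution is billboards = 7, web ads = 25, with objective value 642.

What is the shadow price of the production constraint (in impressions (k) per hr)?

Check each constraint at x*: design 82/82 (tight); airtime 153/158 (slack 5); production 60/60 (tight).
Since airtime is not tight, its dual is 0.
From A_Bᵀ y = c: 1·y_design + 5·y_production = 18.5; 3·y_design + 1·y_production = 20.5.
This yields shadow prices y_design = 6, y_production = 2.5.
Shadow price of production = 2.5.

2.5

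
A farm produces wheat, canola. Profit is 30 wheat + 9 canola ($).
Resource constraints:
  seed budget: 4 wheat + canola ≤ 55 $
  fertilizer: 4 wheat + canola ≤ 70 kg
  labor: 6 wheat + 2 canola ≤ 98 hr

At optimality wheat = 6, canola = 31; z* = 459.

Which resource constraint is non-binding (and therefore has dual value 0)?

fertilizer

seed budget: 55/55 (binding)
fertilizer: 55/70 (slack 15)
labor: 98/98 (binding)
By complementary slackness, a constraint with positive slack has shadow price 0 → fertilizer.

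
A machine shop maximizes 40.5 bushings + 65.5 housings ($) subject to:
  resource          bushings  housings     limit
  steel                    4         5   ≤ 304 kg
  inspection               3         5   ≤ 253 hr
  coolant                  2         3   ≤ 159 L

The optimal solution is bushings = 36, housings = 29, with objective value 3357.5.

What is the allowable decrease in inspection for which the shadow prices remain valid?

Binding constraints: inspection, coolant. The basis is B = [[3,5],[2,3]] with det -1.
Per unit decrease in inspection, x* moves by d = (3, -2).
The basis stays optimal until steel becomes binding; allowable decrease = 7.5 hr.

7.5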